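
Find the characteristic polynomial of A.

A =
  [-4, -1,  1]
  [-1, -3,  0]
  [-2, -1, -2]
x^3 + 9*x^2 + 27*x + 27

Expanding det(x·I − A) (e.g. by cofactor expansion or by noting that A is similar to its Jordan form J, which has the same characteristic polynomial as A) gives
  χ_A(x) = x^3 + 9*x^2 + 27*x + 27
which factors as (x + 3)^3. The eigenvalues (with algebraic multiplicities) are λ = -3 with multiplicity 3.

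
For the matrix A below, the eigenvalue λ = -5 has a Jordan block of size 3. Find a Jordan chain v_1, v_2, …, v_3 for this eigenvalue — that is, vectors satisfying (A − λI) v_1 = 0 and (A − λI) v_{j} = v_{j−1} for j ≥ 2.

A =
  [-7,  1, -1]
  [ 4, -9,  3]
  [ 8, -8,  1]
A Jordan chain for λ = -5 of length 3:
v_1 = (2, -4, -8)ᵀ
v_2 = (1, -4, -8)ᵀ
v_3 = (0, 1, 0)ᵀ

Let N = A − (-5)·I. We want v_3 with N^3 v_3 = 0 but N^2 v_3 ≠ 0; then v_{j-1} := N · v_j for j = 3, …, 2.

Pick v_3 = (0, 1, 0)ᵀ.
Then v_2 = N · v_3 = (1, -4, -8)ᵀ.
Then v_1 = N · v_2 = (2, -4, -8)ᵀ.

Sanity check: (A − (-5)·I) v_1 = (0, 0, 0)ᵀ = 0. ✓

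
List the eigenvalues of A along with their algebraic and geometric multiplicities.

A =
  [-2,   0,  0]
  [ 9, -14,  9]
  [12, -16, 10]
λ = -2: alg = 3, geom = 2

Step 1 — factor the characteristic polynomial to read off the algebraic multiplicities:
  χ_A(x) = (x + 2)^3

Step 2 — compute geometric multiplicities via the rank-nullity identity g(λ) = n − rank(A − λI):
  rank(A − (-2)·I) = 1, so dim ker(A − (-2)·I) = n − 1 = 2

Summary:
  λ = -2: algebraic multiplicity = 3, geometric multiplicity = 2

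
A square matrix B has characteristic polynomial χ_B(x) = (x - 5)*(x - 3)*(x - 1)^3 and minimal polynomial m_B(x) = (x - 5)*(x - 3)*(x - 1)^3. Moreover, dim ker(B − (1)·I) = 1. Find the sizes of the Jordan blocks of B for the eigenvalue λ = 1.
Block sizes for λ = 1: [3]

Step 1 — from the characteristic polynomial, algebraic multiplicity of λ = 1 is 3. From dim ker(B − (1)·I) = 1, there are exactly 1 Jordan blocks for λ = 1.
Step 2 — from the minimal polynomial, the factor (x − 1)^3 tells us the largest block for λ = 1 has size 3.
Step 3 — with total size 3, 1 blocks, and largest block 3, the block sizes (in nonincreasing order) are [3].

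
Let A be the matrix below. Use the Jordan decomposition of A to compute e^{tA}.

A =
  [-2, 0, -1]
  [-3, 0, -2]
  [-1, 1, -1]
e^{tA} =
  [t^2*exp(-t) - t*exp(-t) + exp(-t), -t^2*exp(-t)/2, t^2*exp(-t)/2 - t*exp(-t)]
  [t^2*exp(-t) - 3*t*exp(-t), -t^2*exp(-t)/2 + t*exp(-t) + exp(-t), t^2*exp(-t)/2 - 2*t*exp(-t)]
  [-t^2*exp(-t) - t*exp(-t), t^2*exp(-t)/2 + t*exp(-t), -t^2*exp(-t)/2 + exp(-t)]

Strategy: write A = P · J · P⁻¹ where J is a Jordan canonical form, so e^{tA} = P · e^{tJ} · P⁻¹, and e^{tJ} can be computed block-by-block.

A has Jordan form
J =
  [-1,  1,  0]
  [ 0, -1,  1]
  [ 0,  0, -1]
(up to reordering of blocks).

Per-block formulas:
  For a 3×3 Jordan block J_3(-1): exp(t · J_3(-1)) = e^(-1t)·(I + t·N + (t^2/2)·N^2), where N is the 3×3 nilpotent shift.

After assembling e^{tJ} and conjugating by P, we get:

e^{tA} =
  [t^2*exp(-t) - t*exp(-t) + exp(-t), -t^2*exp(-t)/2, t^2*exp(-t)/2 - t*exp(-t)]
  [t^2*exp(-t) - 3*t*exp(-t), -t^2*exp(-t)/2 + t*exp(-t) + exp(-t), t^2*exp(-t)/2 - 2*t*exp(-t)]
  [-t^2*exp(-t) - t*exp(-t), t^2*exp(-t)/2 + t*exp(-t), -t^2*exp(-t)/2 + exp(-t)]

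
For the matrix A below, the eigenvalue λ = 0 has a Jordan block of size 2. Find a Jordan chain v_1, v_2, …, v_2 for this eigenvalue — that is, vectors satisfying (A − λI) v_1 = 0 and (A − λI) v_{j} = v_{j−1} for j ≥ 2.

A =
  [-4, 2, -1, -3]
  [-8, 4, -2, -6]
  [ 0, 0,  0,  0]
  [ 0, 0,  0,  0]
A Jordan chain for λ = 0 of length 2:
v_1 = (-4, -8, 0, 0)ᵀ
v_2 = (1, 0, 0, 0)ᵀ

Let N = A − (0)·I. We want v_2 with N^2 v_2 = 0 but N^1 v_2 ≠ 0; then v_{j-1} := N · v_j for j = 2, …, 2.

Pick v_2 = (1, 0, 0, 0)ᵀ.
Then v_1 = N · v_2 = (-4, -8, 0, 0)ᵀ.

Sanity check: (A − (0)·I) v_1 = (0, 0, 0, 0)ᵀ = 0. ✓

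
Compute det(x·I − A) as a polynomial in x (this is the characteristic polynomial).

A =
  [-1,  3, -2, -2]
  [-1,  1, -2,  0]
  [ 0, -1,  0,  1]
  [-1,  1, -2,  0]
x^4

Expanding det(x·I − A) (e.g. by cofactor expansion or by noting that A is similar to its Jordan form J, which has the same characteristic polynomial as A) gives
  χ_A(x) = x^4
which factors as x^4. The eigenvalues (with algebraic multiplicities) are λ = 0 with multiplicity 4.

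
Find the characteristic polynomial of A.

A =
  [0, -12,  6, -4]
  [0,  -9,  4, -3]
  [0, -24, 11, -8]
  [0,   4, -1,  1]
x^4 - 3*x^3 + 3*x^2 - x

Expanding det(x·I − A) (e.g. by cofactor expansion or by noting that A is similar to its Jordan form J, which has the same characteristic polynomial as A) gives
  χ_A(x) = x^4 - 3*x^3 + 3*x^2 - x
which factors as x*(x - 1)^3. The eigenvalues (with algebraic multiplicities) are λ = 0 with multiplicity 1, λ = 1 with multiplicity 3.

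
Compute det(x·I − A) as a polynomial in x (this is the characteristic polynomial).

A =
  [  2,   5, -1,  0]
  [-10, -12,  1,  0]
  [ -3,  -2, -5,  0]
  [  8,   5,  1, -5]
x^4 + 20*x^3 + 150*x^2 + 500*x + 625

Expanding det(x·I − A) (e.g. by cofactor expansion or by noting that A is similar to its Jordan form J, which has the same characteristic polynomial as A) gives
  χ_A(x) = x^4 + 20*x^3 + 150*x^2 + 500*x + 625
which factors as (x + 5)^4. The eigenvalues (with algebraic multiplicities) are λ = -5 with multiplicity 4.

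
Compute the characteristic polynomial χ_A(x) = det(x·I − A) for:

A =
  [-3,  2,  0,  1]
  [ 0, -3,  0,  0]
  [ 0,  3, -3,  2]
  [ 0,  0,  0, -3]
x^4 + 12*x^3 + 54*x^2 + 108*x + 81

Expanding det(x·I − A) (e.g. by cofactor expansion or by noting that A is similar to its Jordan form J, which has the same characteristic polynomial as A) gives
  χ_A(x) = x^4 + 12*x^3 + 54*x^2 + 108*x + 81
which factors as (x + 3)^4. The eigenvalues (with algebraic multiplicities) are λ = -3 with multiplicity 4.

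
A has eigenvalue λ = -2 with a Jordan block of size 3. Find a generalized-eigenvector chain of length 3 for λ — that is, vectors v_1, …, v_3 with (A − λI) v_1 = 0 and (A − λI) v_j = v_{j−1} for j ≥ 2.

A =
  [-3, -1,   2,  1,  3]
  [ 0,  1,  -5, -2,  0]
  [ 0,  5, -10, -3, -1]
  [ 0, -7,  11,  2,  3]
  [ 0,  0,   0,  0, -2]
A Jordan chain for λ = -2 of length 3:
v_1 = (0, -1, -1, 1, 0)ᵀ
v_2 = (1, 0, -1, 3, 0)ᵀ
v_3 = (2, 0, 0, 0, 1)ᵀ

Let N = A − (-2)·I. We want v_3 with N^3 v_3 = 0 but N^2 v_3 ≠ 0; then v_{j-1} := N · v_j for j = 3, …, 2.

Pick v_3 = (2, 0, 0, 0, 1)ᵀ.
Then v_2 = N · v_3 = (1, 0, -1, 3, 0)ᵀ.
Then v_1 = N · v_2 = (0, -1, -1, 1, 0)ᵀ.

Sanity check: (A − (-2)·I) v_1 = (0, 0, 0, 0, 0)ᵀ = 0. ✓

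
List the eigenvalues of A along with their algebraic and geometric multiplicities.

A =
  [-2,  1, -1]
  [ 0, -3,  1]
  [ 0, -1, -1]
λ = -2: alg = 3, geom = 2

Step 1 — factor the characteristic polynomial to read off the algebraic multiplicities:
  χ_A(x) = (x + 2)^3

Step 2 — compute geometric multiplicities via the rank-nullity identity g(λ) = n − rank(A − λI):
  rank(A − (-2)·I) = 1, so dim ker(A − (-2)·I) = n − 1 = 2

Summary:
  λ = -2: algebraic multiplicity = 3, geometric multiplicity = 2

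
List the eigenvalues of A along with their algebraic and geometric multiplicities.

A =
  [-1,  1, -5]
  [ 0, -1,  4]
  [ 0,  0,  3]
λ = -1: alg = 2, geom = 1; λ = 3: alg = 1, geom = 1

Step 1 — factor the characteristic polynomial to read off the algebraic multiplicities:
  χ_A(x) = (x - 3)*(x + 1)^2

Step 2 — compute geometric multiplicities via the rank-nullity identity g(λ) = n − rank(A − λI):
  rank(A − (-1)·I) = 2, so dim ker(A − (-1)·I) = n − 2 = 1
  rank(A − (3)·I) = 2, so dim ker(A − (3)·I) = n − 2 = 1

Summary:
  λ = -1: algebraic multiplicity = 2, geometric multiplicity = 1
  λ = 3: algebraic multiplicity = 1, geometric multiplicity = 1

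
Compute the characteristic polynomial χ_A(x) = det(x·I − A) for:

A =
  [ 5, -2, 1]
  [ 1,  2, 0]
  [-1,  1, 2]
x^3 - 9*x^2 + 27*x - 27

Expanding det(x·I − A) (e.g. by cofactor expansion or by noting that A is similar to its Jordan form J, which has the same characteristic polynomial as A) gives
  χ_A(x) = x^3 - 9*x^2 + 27*x - 27
which factors as (x - 3)^3. The eigenvalues (with algebraic multiplicities) are λ = 3 with multiplicity 3.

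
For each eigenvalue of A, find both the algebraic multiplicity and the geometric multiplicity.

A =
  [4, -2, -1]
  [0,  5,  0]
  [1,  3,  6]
λ = 5: alg = 3, geom = 1

Step 1 — factor the characteristic polynomial to read off the algebraic multiplicities:
  χ_A(x) = (x - 5)^3

Step 2 — compute geometric multiplicities via the rank-nullity identity g(λ) = n − rank(A − λI):
  rank(A − (5)·I) = 2, so dim ker(A − (5)·I) = n − 2 = 1

Summary:
  λ = 5: algebraic multiplicity = 3, geometric multiplicity = 1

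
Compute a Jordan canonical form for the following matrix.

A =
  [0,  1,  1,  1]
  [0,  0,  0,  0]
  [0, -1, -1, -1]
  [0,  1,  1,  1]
J_2(0) ⊕ J_1(0) ⊕ J_1(0)

The characteristic polynomial is
  det(x·I − A) = x^4

Eigenvalues and multiplicities (the geometric multiplicity of λ is n − rank(A − λI), which equals the number of Jordan blocks for λ):
  λ = 0: algebraic multiplicity = 4, geometric multiplicity = 3

Determining the block sizes for each eigenvalue:
  λ = 0: 3 blocks summing to 4 forces exactly one block of size 2 and the rest size 1 → block sizes [2, 1, 1]

Assembling the blocks gives a Jordan form
J =
  [0, 1, 0, 0]
  [0, 0, 0, 0]
  [0, 0, 0, 0]
  [0, 0, 0, 0]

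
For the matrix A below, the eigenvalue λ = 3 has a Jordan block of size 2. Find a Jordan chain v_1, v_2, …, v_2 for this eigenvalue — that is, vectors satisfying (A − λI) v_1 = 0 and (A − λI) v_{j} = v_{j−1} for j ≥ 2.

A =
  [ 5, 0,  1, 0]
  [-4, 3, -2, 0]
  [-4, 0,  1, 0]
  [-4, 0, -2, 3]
A Jordan chain for λ = 3 of length 2:
v_1 = (2, -4, -4, -4)ᵀ
v_2 = (1, 0, 0, 0)ᵀ

Let N = A − (3)·I. We want v_2 with N^2 v_2 = 0 but N^1 v_2 ≠ 0; then v_{j-1} := N · v_j for j = 2, …, 2.

Pick v_2 = (1, 0, 0, 0)ᵀ.
Then v_1 = N · v_2 = (2, -4, -4, -4)ᵀ.

Sanity check: (A − (3)·I) v_1 = (0, 0, 0, 0)ᵀ = 0. ✓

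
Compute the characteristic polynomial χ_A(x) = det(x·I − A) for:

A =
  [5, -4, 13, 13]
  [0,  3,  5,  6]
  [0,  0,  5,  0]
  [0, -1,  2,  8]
x^4 - 21*x^3 + 165*x^2 - 575*x + 750

Expanding det(x·I − A) (e.g. by cofactor expansion or by noting that A is similar to its Jordan form J, which has the same characteristic polynomial as A) gives
  χ_A(x) = x^4 - 21*x^3 + 165*x^2 - 575*x + 750
which factors as (x - 6)*(x - 5)^3. The eigenvalues (with algebraic multiplicities) are λ = 5 with multiplicity 3, λ = 6 with multiplicity 1.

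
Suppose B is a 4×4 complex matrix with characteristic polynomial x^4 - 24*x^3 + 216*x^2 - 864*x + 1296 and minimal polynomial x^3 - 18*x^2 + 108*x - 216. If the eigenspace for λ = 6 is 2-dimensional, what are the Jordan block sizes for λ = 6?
Block sizes for λ = 6: [3, 1]

Step 1 — from the characteristic polynomial, algebraic multiplicity of λ = 6 is 4. From dim ker(B − (6)·I) = 2, there are exactly 2 Jordan blocks for λ = 6.
Step 2 — from the minimal polynomial, the factor (x − 6)^3 tells us the largest block for λ = 6 has size 3.
Step 3 — with total size 4, 2 blocks, and largest block 3, the block sizes (in nonincreasing order) are [3, 1].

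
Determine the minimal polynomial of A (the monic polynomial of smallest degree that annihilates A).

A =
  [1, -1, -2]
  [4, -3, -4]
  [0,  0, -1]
x^2 + 2*x + 1

The characteristic polynomial is χ_A(x) = (x + 1)^3, so the eigenvalues are known. The minimal polynomial is
  m_A(x) = Π_λ (x − λ)^{k_λ}
where k_λ is the size of the *largest* Jordan block for λ (equivalently, the smallest k with (A − λI)^k v = 0 for every generalised eigenvector v of λ).

  λ = -1: largest Jordan block has size 2, contributing (x + 1)^2

So m_A(x) = (x + 1)^2 = x^2 + 2*x + 1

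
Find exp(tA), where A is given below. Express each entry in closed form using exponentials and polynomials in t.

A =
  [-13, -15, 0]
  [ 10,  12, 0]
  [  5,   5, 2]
e^{tA} =
  [-2*exp(2*t) + 3*exp(-3*t), -3*exp(2*t) + 3*exp(-3*t), 0]
  [2*exp(2*t) - 2*exp(-3*t), 3*exp(2*t) - 2*exp(-3*t), 0]
  [exp(2*t) - exp(-3*t), exp(2*t) - exp(-3*t), exp(2*t)]

Strategy: write A = P · J · P⁻¹ where J is a Jordan canonical form, so e^{tA} = P · e^{tJ} · P⁻¹, and e^{tJ} can be computed block-by-block.

A has Jordan form
J =
  [-3, 0, 0]
  [ 0, 2, 0]
  [ 0, 0, 2]
(up to reordering of blocks).

Per-block formulas:
  For a 1×1 block at λ = 2: exp(t · [2]) = [e^(2t)].
  For a 1×1 block at λ = -3: exp(t · [-3]) = [e^(-3t)].

After assembling e^{tJ} and conjugating by P, we get:

e^{tA} =
  [-2*exp(2*t) + 3*exp(-3*t), -3*exp(2*t) + 3*exp(-3*t), 0]
  [2*exp(2*t) - 2*exp(-3*t), 3*exp(2*t) - 2*exp(-3*t), 0]
  [exp(2*t) - exp(-3*t), exp(2*t) - exp(-3*t), exp(2*t)]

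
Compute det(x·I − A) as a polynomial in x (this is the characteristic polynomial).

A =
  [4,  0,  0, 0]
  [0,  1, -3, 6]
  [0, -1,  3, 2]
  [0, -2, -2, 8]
x^4 - 16*x^3 + 96*x^2 - 256*x + 256

Expanding det(x·I − A) (e.g. by cofactor expansion or by noting that A is similar to its Jordan form J, which has the same characteristic polynomial as A) gives
  χ_A(x) = x^4 - 16*x^3 + 96*x^2 - 256*x + 256
which factors as (x - 4)^4. The eigenvalues (with algebraic multiplicities) are λ = 4 with multiplicity 4.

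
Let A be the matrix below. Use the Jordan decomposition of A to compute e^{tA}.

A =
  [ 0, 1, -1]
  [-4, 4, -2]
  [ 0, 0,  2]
e^{tA} =
  [-2*t*exp(2*t) + exp(2*t), t*exp(2*t), -t*exp(2*t)]
  [-4*t*exp(2*t), 2*t*exp(2*t) + exp(2*t), -2*t*exp(2*t)]
  [0, 0, exp(2*t)]

Strategy: write A = P · J · P⁻¹ where J is a Jordan canonical form, so e^{tA} = P · e^{tJ} · P⁻¹, and e^{tJ} can be computed block-by-block.

A has Jordan form
J =
  [2, 1, 0]
  [0, 2, 0]
  [0, 0, 2]
(up to reordering of blocks).

Per-block formulas:
  For a 2×2 Jordan block J_2(2): exp(t · J_2(2)) = e^(2t)·(I + t·N), where N is the 2×2 nilpotent shift.
  For a 1×1 block at λ = 2: exp(t · [2]) = [e^(2t)].

After assembling e^{tJ} and conjugating by P, we get:

e^{tA} =
  [-2*t*exp(2*t) + exp(2*t), t*exp(2*t), -t*exp(2*t)]
  [-4*t*exp(2*t), 2*t*exp(2*t) + exp(2*t), -2*t*exp(2*t)]
  [0, 0, exp(2*t)]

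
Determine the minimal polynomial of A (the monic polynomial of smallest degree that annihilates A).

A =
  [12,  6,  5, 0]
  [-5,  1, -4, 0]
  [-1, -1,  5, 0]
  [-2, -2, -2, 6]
x^3 - 18*x^2 + 108*x - 216

The characteristic polynomial is χ_A(x) = (x - 6)^4, so the eigenvalues are known. The minimal polynomial is
  m_A(x) = Π_λ (x − λ)^{k_λ}
where k_λ is the size of the *largest* Jordan block for λ (equivalently, the smallest k with (A − λI)^k v = 0 for every generalised eigenvector v of λ).

  λ = 6: largest Jordan block has size 3, contributing (x − 6)^3

So m_A(x) = (x - 6)^3 = x^3 - 18*x^2 + 108*x - 216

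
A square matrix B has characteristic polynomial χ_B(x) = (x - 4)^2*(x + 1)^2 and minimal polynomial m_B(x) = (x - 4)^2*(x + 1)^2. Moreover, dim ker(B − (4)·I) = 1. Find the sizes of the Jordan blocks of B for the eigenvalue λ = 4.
Block sizes for λ = 4: [2]

Step 1 — from the characteristic polynomial, algebraic multiplicity of λ = 4 is 2. From dim ker(B − (4)·I) = 1, there are exactly 1 Jordan blocks for λ = 4.
Step 2 — from the minimal polynomial, the factor (x − 4)^2 tells us the largest block for λ = 4 has size 2.
Step 3 — with total size 2, 1 blocks, and largest block 2, the block sizes (in nonincreasing order) are [2].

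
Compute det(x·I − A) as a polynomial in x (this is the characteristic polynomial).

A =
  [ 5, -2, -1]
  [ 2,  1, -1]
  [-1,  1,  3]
x^3 - 9*x^2 + 27*x - 27

Expanding det(x·I − A) (e.g. by cofactor expansion or by noting that A is similar to its Jordan form J, which has the same characteristic polynomial as A) gives
  χ_A(x) = x^3 - 9*x^2 + 27*x - 27
which factors as (x - 3)^3. The eigenvalues (with algebraic multiplicities) are λ = 3 with multiplicity 3.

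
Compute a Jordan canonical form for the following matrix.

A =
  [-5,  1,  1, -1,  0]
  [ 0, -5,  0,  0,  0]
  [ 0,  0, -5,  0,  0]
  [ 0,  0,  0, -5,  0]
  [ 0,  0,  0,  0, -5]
J_2(-5) ⊕ J_1(-5) ⊕ J_1(-5) ⊕ J_1(-5)

The characteristic polynomial is
  det(x·I − A) = x^5 + 25*x^4 + 250*x^3 + 1250*x^2 + 3125*x + 3125 = (x + 5)^5

Eigenvalues and multiplicities (the geometric multiplicity of λ is n − rank(A − λI), which equals the number of Jordan blocks for λ):
  λ = -5: algebraic multiplicity = 5, geometric multiplicity = 4

Determining the block sizes for each eigenvalue:
  λ = -5: 4 blocks summing to 5 forces exactly one block of size 2 and the rest size 1 → block sizes [2, 1, 1, 1]

Assembling the blocks gives a Jordan form
J =
  [-5,  1,  0,  0,  0]
  [ 0, -5,  0,  0,  0]
  [ 0,  0, -5,  0,  0]
  [ 0,  0,  0, -5,  0]
  [ 0,  0,  0,  0, -5]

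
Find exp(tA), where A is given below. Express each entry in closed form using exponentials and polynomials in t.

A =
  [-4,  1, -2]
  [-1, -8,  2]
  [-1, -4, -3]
e^{tA} =
  [t^2*exp(-5*t) + t*exp(-5*t) + exp(-5*t), 3*t^2*exp(-5*t) + t*exp(-5*t), -2*t^2*exp(-5*t) - 2*t*exp(-5*t)]
  [-t*exp(-5*t), -3*t*exp(-5*t) + exp(-5*t), 2*t*exp(-5*t)]
  [t^2*exp(-5*t)/2 - t*exp(-5*t), 3*t^2*exp(-5*t)/2 - 4*t*exp(-5*t), -t^2*exp(-5*t) + 2*t*exp(-5*t) + exp(-5*t)]

Strategy: write A = P · J · P⁻¹ where J is a Jordan canonical form, so e^{tA} = P · e^{tJ} · P⁻¹, and e^{tJ} can be computed block-by-block.

A has Jordan form
J =
  [-5,  1,  0]
  [ 0, -5,  1]
  [ 0,  0, -5]
(up to reordering of blocks).

Per-block formulas:
  For a 3×3 Jordan block J_3(-5): exp(t · J_3(-5)) = e^(-5t)·(I + t·N + (t^2/2)·N^2), where N is the 3×3 nilpotent shift.

After assembling e^{tJ} and conjugating by P, we get:

e^{tA} =
  [t^2*exp(-5*t) + t*exp(-5*t) + exp(-5*t), 3*t^2*exp(-5*t) + t*exp(-5*t), -2*t^2*exp(-5*t) - 2*t*exp(-5*t)]
  [-t*exp(-5*t), -3*t*exp(-5*t) + exp(-5*t), 2*t*exp(-5*t)]
  [t^2*exp(-5*t)/2 - t*exp(-5*t), 3*t^2*exp(-5*t)/2 - 4*t*exp(-5*t), -t^2*exp(-5*t) + 2*t*exp(-5*t) + exp(-5*t)]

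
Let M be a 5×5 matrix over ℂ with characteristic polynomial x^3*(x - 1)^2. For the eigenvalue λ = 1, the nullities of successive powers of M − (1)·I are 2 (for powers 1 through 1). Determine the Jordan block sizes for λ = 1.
Block sizes for λ = 1: [1, 1]

From the dimensions of kernels of powers, the number of Jordan blocks of size at least j is d_j − d_{j−1} where d_j = dim ker(N^j) (with d_0 = 0). Computing the differences gives [2].
The number of blocks of size exactly k is (#blocks of size ≥ k) − (#blocks of size ≥ k + 1), so the partition is: 2 block(s) of size 1.
In nonincreasing order the block sizes are [1, 1].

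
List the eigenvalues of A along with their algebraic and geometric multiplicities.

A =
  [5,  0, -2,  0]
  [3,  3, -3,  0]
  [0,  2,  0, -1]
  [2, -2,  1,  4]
λ = 3: alg = 4, geom = 2

Step 1 — factor the characteristic polynomial to read off the algebraic multiplicities:
  χ_A(x) = (x - 3)^4

Step 2 — compute geometric multiplicities via the rank-nullity identity g(λ) = n − rank(A − λI):
  rank(A − (3)·I) = 2, so dim ker(A − (3)·I) = n − 2 = 2

Summary:
  λ = 3: algebraic multiplicity = 4, geometric multiplicity = 2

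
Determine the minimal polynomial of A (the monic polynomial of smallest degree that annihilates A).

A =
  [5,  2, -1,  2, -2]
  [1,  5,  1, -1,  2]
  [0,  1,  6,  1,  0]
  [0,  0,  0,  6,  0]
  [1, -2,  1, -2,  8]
x^3 - 18*x^2 + 108*x - 216

The characteristic polynomial is χ_A(x) = (x - 6)^5, so the eigenvalues are known. The minimal polynomial is
  m_A(x) = Π_λ (x − λ)^{k_λ}
where k_λ is the size of the *largest* Jordan block for λ (equivalently, the smallest k with (A − λI)^k v = 0 for every generalised eigenvector v of λ).

  λ = 6: largest Jordan block has size 3, contributing (x − 6)^3

So m_A(x) = (x - 6)^3 = x^3 - 18*x^2 + 108*x - 216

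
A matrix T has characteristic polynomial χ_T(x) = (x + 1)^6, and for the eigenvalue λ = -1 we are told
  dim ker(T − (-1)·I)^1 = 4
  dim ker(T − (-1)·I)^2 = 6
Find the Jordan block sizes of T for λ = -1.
Block sizes for λ = -1: [2, 2, 1, 1]

From the dimensions of kernels of powers, the number of Jordan blocks of size at least j is d_j − d_{j−1} where d_j = dim ker(N^j) (with d_0 = 0). Computing the differences gives [4, 2].
The number of blocks of size exactly k is (#blocks of size ≥ k) − (#blocks of size ≥ k + 1), so the partition is: 2 block(s) of size 1, 2 block(s) of size 2.
In nonincreasing order the block sizes are [2, 2, 1, 1].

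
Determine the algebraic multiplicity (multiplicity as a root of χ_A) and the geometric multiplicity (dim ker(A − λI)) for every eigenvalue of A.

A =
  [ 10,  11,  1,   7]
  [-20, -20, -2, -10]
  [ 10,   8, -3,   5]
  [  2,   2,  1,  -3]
λ = -4: alg = 4, geom = 2

Step 1 — factor the characteristic polynomial to read off the algebraic multiplicities:
  χ_A(x) = (x + 4)^4

Step 2 — compute geometric multiplicities via the rank-nullity identity g(λ) = n − rank(A − λI):
  rank(A − (-4)·I) = 2, so dim ker(A − (-4)·I) = n − 2 = 2

Summary:
  λ = -4: algebraic multiplicity = 4, geometric multiplicity = 2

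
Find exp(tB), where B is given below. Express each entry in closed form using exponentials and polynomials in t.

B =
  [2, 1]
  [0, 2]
e^{tB} =
  [exp(2*t), t*exp(2*t)]
  [0, exp(2*t)]

Strategy: write B = P · J · P⁻¹ where J is a Jordan canonical form, so e^{tB} = P · e^{tJ} · P⁻¹, and e^{tJ} can be computed block-by-block.

B has Jordan form
J =
  [2, 1]
  [0, 2]
(up to reordering of blocks).

Per-block formulas:
  For a 2×2 Jordan block J_2(2): exp(t · J_2(2)) = e^(2t)·(I + t·N), where N is the 2×2 nilpotent shift.

After assembling e^{tJ} and conjugating by P, we get:

e^{tB} =
  [exp(2*t), t*exp(2*t)]
  [0, exp(2*t)]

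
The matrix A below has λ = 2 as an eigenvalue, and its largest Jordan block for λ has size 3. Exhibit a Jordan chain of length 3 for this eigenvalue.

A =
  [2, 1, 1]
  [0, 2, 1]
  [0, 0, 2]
A Jordan chain for λ = 2 of length 3:
v_1 = (1, 0, 0)ᵀ
v_2 = (1, 1, 0)ᵀ
v_3 = (0, 0, 1)ᵀ

Let N = A − (2)·I. We want v_3 with N^3 v_3 = 0 but N^2 v_3 ≠ 0; then v_{j-1} := N · v_j for j = 3, …, 2.

Pick v_3 = (0, 0, 1)ᵀ.
Then v_2 = N · v_3 = (1, 1, 0)ᵀ.
Then v_1 = N · v_2 = (1, 0, 0)ᵀ.

Sanity check: (A − (2)·I) v_1 = (0, 0, 0)ᵀ = 0. ✓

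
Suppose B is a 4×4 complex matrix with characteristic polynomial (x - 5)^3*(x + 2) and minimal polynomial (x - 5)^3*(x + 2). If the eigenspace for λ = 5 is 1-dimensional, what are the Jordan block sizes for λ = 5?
Block sizes for λ = 5: [3]

Step 1 — from the characteristic polynomial, algebraic multiplicity of λ = 5 is 3. From dim ker(B − (5)·I) = 1, there are exactly 1 Jordan blocks for λ = 5.
Step 2 — from the minimal polynomial, the factor (x − 5)^3 tells us the largest block for λ = 5 has size 3.
Step 3 — with total size 3, 1 blocks, and largest block 3, the block sizes (in nonincreasing order) are [3].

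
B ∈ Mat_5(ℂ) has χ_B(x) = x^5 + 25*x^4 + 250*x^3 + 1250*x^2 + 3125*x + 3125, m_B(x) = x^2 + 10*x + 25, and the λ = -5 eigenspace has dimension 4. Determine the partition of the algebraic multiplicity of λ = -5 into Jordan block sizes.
Block sizes for λ = -5: [2, 1, 1, 1]

Step 1 — from the characteristic polynomial, algebraic multiplicity of λ = -5 is 5. From dim ker(B − (-5)·I) = 4, there are exactly 4 Jordan blocks for λ = -5.
Step 2 — from the minimal polynomial, the factor (x + 5)^2 tells us the largest block for λ = -5 has size 2.
Step 3 — with total size 5, 4 blocks, and largest block 2, the block sizes (in nonincreasing order) are [2, 1, 1, 1].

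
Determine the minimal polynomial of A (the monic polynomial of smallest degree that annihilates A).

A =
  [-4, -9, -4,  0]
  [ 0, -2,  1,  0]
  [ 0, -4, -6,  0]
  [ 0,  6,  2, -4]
x^3 + 12*x^2 + 48*x + 64

The characteristic polynomial is χ_A(x) = (x + 4)^4, so the eigenvalues are known. The minimal polynomial is
  m_A(x) = Π_λ (x − λ)^{k_λ}
where k_λ is the size of the *largest* Jordan block for λ (equivalently, the smallest k with (A − λI)^k v = 0 for every generalised eigenvector v of λ).

  λ = -4: largest Jordan block has size 3, contributing (x + 4)^3

So m_A(x) = (x + 4)^3 = x^3 + 12*x^2 + 48*x + 64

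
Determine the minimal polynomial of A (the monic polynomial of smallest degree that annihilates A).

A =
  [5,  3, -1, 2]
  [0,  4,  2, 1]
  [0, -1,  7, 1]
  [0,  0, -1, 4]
x^3 - 15*x^2 + 75*x - 125

The characteristic polynomial is χ_A(x) = (x - 5)^4, so the eigenvalues are known. The minimal polynomial is
  m_A(x) = Π_λ (x − λ)^{k_λ}
where k_λ is the size of the *largest* Jordan block for λ (equivalently, the smallest k with (A − λI)^k v = 0 for every generalised eigenvector v of λ).

  λ = 5: largest Jordan block has size 3, contributing (x − 5)^3

So m_A(x) = (x - 5)^3 = x^3 - 15*x^2 + 75*x - 125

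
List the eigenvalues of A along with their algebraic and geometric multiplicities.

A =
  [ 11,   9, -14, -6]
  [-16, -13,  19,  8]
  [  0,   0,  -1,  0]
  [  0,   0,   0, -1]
λ = -1: alg = 4, geom = 2

Step 1 — factor the characteristic polynomial to read off the algebraic multiplicities:
  χ_A(x) = (x + 1)^4

Step 2 — compute geometric multiplicities via the rank-nullity identity g(λ) = n − rank(A − λI):
  rank(A − (-1)·I) = 2, so dim ker(A − (-1)·I) = n − 2 = 2

Summary:
  λ = -1: algebraic multiplicity = 4, geometric multiplicity = 2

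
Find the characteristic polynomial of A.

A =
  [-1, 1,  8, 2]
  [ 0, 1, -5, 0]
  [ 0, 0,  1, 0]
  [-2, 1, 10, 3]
x^4 - 4*x^3 + 6*x^2 - 4*x + 1

Expanding det(x·I − A) (e.g. by cofactor expansion or by noting that A is similar to its Jordan form J, which has the same characteristic polynomial as A) gives
  χ_A(x) = x^4 - 4*x^3 + 6*x^2 - 4*x + 1
which factors as (x - 1)^4. The eigenvalues (with algebraic multiplicities) are λ = 1 with multiplicity 4.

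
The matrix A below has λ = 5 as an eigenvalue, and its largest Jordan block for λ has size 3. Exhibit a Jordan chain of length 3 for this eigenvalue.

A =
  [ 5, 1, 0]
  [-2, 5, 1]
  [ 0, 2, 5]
A Jordan chain for λ = 5 of length 3:
v_1 = (-2, 0, -4)ᵀ
v_2 = (0, -2, 0)ᵀ
v_3 = (1, 0, 0)ᵀ

Let N = A − (5)·I. We want v_3 with N^3 v_3 = 0 but N^2 v_3 ≠ 0; then v_{j-1} := N · v_j for j = 3, …, 2.

Pick v_3 = (1, 0, 0)ᵀ.
Then v_2 = N · v_3 = (0, -2, 0)ᵀ.
Then v_1 = N · v_2 = (-2, 0, -4)ᵀ.

Sanity check: (A − (5)·I) v_1 = (0, 0, 0)ᵀ = 0. ✓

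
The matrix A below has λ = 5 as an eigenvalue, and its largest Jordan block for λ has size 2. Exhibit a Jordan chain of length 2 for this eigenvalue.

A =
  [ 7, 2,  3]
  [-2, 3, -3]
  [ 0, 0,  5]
A Jordan chain for λ = 5 of length 2:
v_1 = (2, -2, 0)ᵀ
v_2 = (1, 0, 0)ᵀ

Let N = A − (5)·I. We want v_2 with N^2 v_2 = 0 but N^1 v_2 ≠ 0; then v_{j-1} := N · v_j for j = 2, …, 2.

Pick v_2 = (1, 0, 0)ᵀ.
Then v_1 = N · v_2 = (2, -2, 0)ᵀ.

Sanity check: (A − (5)·I) v_1 = (0, 0, 0)ᵀ = 0. ✓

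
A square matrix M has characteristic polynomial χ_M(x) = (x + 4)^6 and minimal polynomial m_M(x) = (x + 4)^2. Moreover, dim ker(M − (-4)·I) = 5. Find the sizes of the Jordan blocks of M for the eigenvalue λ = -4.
Block sizes for λ = -4: [2, 1, 1, 1, 1]

Step 1 — from the characteristic polynomial, algebraic multiplicity of λ = -4 is 6. From dim ker(M − (-4)·I) = 5, there are exactly 5 Jordan blocks for λ = -4.
Step 2 — from the minimal polynomial, the factor (x + 4)^2 tells us the largest block for λ = -4 has size 2.
Step 3 — with total size 6, 5 blocks, and largest block 2, the block sizes (in nonincreasing order) are [2, 1, 1, 1, 1].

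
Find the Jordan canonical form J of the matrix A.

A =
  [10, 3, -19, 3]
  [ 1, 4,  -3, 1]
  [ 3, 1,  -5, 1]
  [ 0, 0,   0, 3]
J_3(3) ⊕ J_1(3)

The characteristic polynomial is
  det(x·I − A) = x^4 - 12*x^3 + 54*x^2 - 108*x + 81 = (x - 3)^4

Eigenvalues and multiplicities (the geometric multiplicity of λ is n − rank(A − λI), which equals the number of Jordan blocks for λ):
  λ = 3: algebraic multiplicity = 4, geometric multiplicity = 2

Determining the block sizes for each eigenvalue:
  λ = 3: with am = 4 and gm = 2, the partition is not yet determined (e.g. several partitions of 4 into 2 parts exist). Let N = A − (3)·I. Computing rank(N^1) = 2, rank(N^2) = 1, rank(N^3) = 0; the number of blocks of size ≥ j is rank(N^{j−1}) − rank(N^j), giving [2, 1, 1]. So we have 1 block(s) of size 3, 1 block(s) of size 1 → block sizes [3, 1]

Assembling the blocks gives a Jordan form
J =
  [3, 1, 0, 0]
  [0, 3, 1, 0]
  [0, 0, 3, 0]
  [0, 0, 0, 3]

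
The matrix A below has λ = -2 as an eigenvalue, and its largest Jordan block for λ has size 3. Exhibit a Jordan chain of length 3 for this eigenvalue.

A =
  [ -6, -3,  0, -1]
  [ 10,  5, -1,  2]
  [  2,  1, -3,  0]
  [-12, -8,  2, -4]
A Jordan chain for λ = -2 of length 3:
v_1 = (-2, 4, 0, -4)ᵀ
v_2 = (-4, 10, 2, -12)ᵀ
v_3 = (1, 0, 0, 0)ᵀ

Let N = A − (-2)·I. We want v_3 with N^3 v_3 = 0 but N^2 v_3 ≠ 0; then v_{j-1} := N · v_j for j = 3, …, 2.

Pick v_3 = (1, 0, 0, 0)ᵀ.
Then v_2 = N · v_3 = (-4, 10, 2, -12)ᵀ.
Then v_1 = N · v_2 = (-2, 4, 0, -4)ᵀ.

Sanity check: (A − (-2)·I) v_1 = (0, 0, 0, 0)ᵀ = 0. ✓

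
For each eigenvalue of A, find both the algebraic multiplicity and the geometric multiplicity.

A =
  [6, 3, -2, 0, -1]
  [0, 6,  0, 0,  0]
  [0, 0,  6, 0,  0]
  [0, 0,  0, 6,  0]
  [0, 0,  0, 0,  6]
λ = 6: alg = 5, geom = 4

Step 1 — factor the characteristic polynomial to read off the algebraic multiplicities:
  χ_A(x) = (x - 6)^5

Step 2 — compute geometric multiplicities via the rank-nullity identity g(λ) = n − rank(A − λI):
  rank(A − (6)·I) = 1, so dim ker(A − (6)·I) = n − 1 = 4

Summary:
  λ = 6: algebraic multiplicity = 5, geometric multiplicity = 4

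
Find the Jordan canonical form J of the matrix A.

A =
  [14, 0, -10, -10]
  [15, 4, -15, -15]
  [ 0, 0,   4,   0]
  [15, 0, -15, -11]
J_1(-1) ⊕ J_1(4) ⊕ J_1(4) ⊕ J_1(4)

The characteristic polynomial is
  det(x·I − A) = x^4 - 11*x^3 + 36*x^2 - 16*x - 64 = (x - 4)^3*(x + 1)

Eigenvalues and multiplicities (the geometric multiplicity of λ is n − rank(A − λI), which equals the number of Jordan blocks for λ):
  λ = -1: algebraic multiplicity = 1, geometric multiplicity = 1
  λ = 4: algebraic multiplicity = 3, geometric multiplicity = 3

Determining the block sizes for each eigenvalue:
  λ = -1: one block (gm = 1), so the single block has size am = 1 → block sizes [1]
  λ = 4: gm = am = 3, so every block has size 1 → block sizes [1, 1, 1]

Assembling the blocks gives a Jordan form
J =
  [-1, 0, 0, 0]
  [ 0, 4, 0, 0]
  [ 0, 0, 4, 0]
  [ 0, 0, 0, 4]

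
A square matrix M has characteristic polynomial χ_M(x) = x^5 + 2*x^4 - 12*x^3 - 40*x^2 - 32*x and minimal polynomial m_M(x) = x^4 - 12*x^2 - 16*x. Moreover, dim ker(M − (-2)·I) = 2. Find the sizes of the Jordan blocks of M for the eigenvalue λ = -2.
Block sizes for λ = -2: [2, 1]

Step 1 — from the characteristic polynomial, algebraic multiplicity of λ = -2 is 3. From dim ker(M − (-2)·I) = 2, there are exactly 2 Jordan blocks for λ = -2.
Step 2 — from the minimal polynomial, the factor (x + 2)^2 tells us the largest block for λ = -2 has size 2.
Step 3 — with total size 3, 2 blocks, and largest block 2, the block sizes (in nonincreasing order) are [2, 1].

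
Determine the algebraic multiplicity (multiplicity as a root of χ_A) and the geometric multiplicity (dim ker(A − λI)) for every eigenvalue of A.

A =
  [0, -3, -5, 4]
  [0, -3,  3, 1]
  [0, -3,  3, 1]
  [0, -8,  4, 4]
λ = 0: alg = 2, geom = 1; λ = 2: alg = 2, geom = 1

Step 1 — factor the characteristic polynomial to read off the algebraic multiplicities:
  χ_A(x) = x^2*(x - 2)^2

Step 2 — compute geometric multiplicities via the rank-nullity identity g(λ) = n − rank(A − λI):
  rank(A − (0)·I) = 3, so dim ker(A − (0)·I) = n − 3 = 1
  rank(A − (2)·I) = 3, so dim ker(A − (2)·I) = n − 3 = 1

Summary:
  λ = 0: algebraic multiplicity = 2, geometric multiplicity = 1
  λ = 2: algebraic multiplicity = 2, geometric multiplicity = 1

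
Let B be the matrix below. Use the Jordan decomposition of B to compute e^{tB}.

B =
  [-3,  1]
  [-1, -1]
e^{tB} =
  [-t*exp(-2*t) + exp(-2*t), t*exp(-2*t)]
  [-t*exp(-2*t), t*exp(-2*t) + exp(-2*t)]

Strategy: write B = P · J · P⁻¹ where J is a Jordan canonical form, so e^{tB} = P · e^{tJ} · P⁻¹, and e^{tJ} can be computed block-by-block.

B has Jordan form
J =
  [-2,  1]
  [ 0, -2]
(up to reordering of blocks).

Per-block formulas:
  For a 2×2 Jordan block J_2(-2): exp(t · J_2(-2)) = e^(-2t)·(I + t·N), where N is the 2×2 nilpotent shift.

After assembling e^{tJ} and conjugating by P, we get:

e^{tB} =
  [-t*exp(-2*t) + exp(-2*t), t*exp(-2*t)]
  [-t*exp(-2*t), t*exp(-2*t) + exp(-2*t)]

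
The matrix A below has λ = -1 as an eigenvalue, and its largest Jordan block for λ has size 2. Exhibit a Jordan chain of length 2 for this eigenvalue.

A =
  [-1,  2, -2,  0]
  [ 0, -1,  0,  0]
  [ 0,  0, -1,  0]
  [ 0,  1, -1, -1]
A Jordan chain for λ = -1 of length 2:
v_1 = (2, 0, 0, 1)ᵀ
v_2 = (0, 1, 0, 0)ᵀ

Let N = A − (-1)·I. We want v_2 with N^2 v_2 = 0 but N^1 v_2 ≠ 0; then v_{j-1} := N · v_j for j = 2, …, 2.

Pick v_2 = (0, 1, 0, 0)ᵀ.
Then v_1 = N · v_2 = (2, 0, 0, 1)ᵀ.

Sanity check: (A − (-1)·I) v_1 = (0, 0, 0, 0)ᵀ = 0. ✓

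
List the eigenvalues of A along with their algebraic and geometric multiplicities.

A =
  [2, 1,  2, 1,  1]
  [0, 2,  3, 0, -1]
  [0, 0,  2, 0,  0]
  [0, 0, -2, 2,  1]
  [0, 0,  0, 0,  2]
λ = 2: alg = 5, geom = 2

Step 1 — factor the characteristic polynomial to read off the algebraic multiplicities:
  χ_A(x) = (x - 2)^5

Step 2 — compute geometric multiplicities via the rank-nullity identity g(λ) = n − rank(A − λI):
  rank(A − (2)·I) = 3, so dim ker(A − (2)·I) = n − 3 = 2

Summary:
  λ = 2: algebraic multiplicity = 5, geometric multiplicity = 2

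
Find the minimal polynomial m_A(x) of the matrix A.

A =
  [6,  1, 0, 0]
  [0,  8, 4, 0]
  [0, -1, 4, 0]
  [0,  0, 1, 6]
x^3 - 18*x^2 + 108*x - 216

The characteristic polynomial is χ_A(x) = (x - 6)^4, so the eigenvalues are known. The minimal polynomial is
  m_A(x) = Π_λ (x − λ)^{k_λ}
where k_λ is the size of the *largest* Jordan block for λ (equivalently, the smallest k with (A − λI)^k v = 0 for every generalised eigenvector v of λ).

  λ = 6: largest Jordan block has size 3, contributing (x − 6)^3

So m_A(x) = (x - 6)^3 = x^3 - 18*x^2 + 108*x - 216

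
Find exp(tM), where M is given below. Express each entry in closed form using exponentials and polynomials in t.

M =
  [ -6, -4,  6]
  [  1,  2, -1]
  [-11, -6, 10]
e^{tM} =
  [-3*t^2*exp(2*t) - 8*t*exp(2*t) + exp(2*t), -2*t^2*exp(2*t) - 4*t*exp(2*t), 2*t^2*exp(2*t) + 6*t*exp(2*t)]
  [3*t^2*exp(2*t)/2 + t*exp(2*t), t^2*exp(2*t) + exp(2*t), -t^2*exp(2*t) - t*exp(2*t)]
  [-3*t^2*exp(2*t) - 11*t*exp(2*t), -2*t^2*exp(2*t) - 6*t*exp(2*t), 2*t^2*exp(2*t) + 8*t*exp(2*t) + exp(2*t)]

Strategy: write M = P · J · P⁻¹ where J is a Jordan canonical form, so e^{tM} = P · e^{tJ} · P⁻¹, and e^{tJ} can be computed block-by-block.

M has Jordan form
J =
  [2, 1, 0]
  [0, 2, 1]
  [0, 0, 2]
(up to reordering of blocks).

Per-block formulas:
  For a 3×3 Jordan block J_3(2): exp(t · J_3(2)) = e^(2t)·(I + t·N + (t^2/2)·N^2), where N is the 3×3 nilpotent shift.

After assembling e^{tJ} and conjugating by P, we get:

e^{tM} =
  [-3*t^2*exp(2*t) - 8*t*exp(2*t) + exp(2*t), -2*t^2*exp(2*t) - 4*t*exp(2*t), 2*t^2*exp(2*t) + 6*t*exp(2*t)]
  [3*t^2*exp(2*t)/2 + t*exp(2*t), t^2*exp(2*t) + exp(2*t), -t^2*exp(2*t) - t*exp(2*t)]
  [-3*t^2*exp(2*t) - 11*t*exp(2*t), -2*t^2*exp(2*t) - 6*t*exp(2*t), 2*t^2*exp(2*t) + 8*t*exp(2*t) + exp(2*t)]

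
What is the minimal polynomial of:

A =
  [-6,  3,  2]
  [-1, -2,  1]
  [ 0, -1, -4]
x^3 + 12*x^2 + 48*x + 64

The characteristic polynomial is χ_A(x) = (x + 4)^3, so the eigenvalues are known. The minimal polynomial is
  m_A(x) = Π_λ (x − λ)^{k_λ}
where k_λ is the size of the *largest* Jordan block for λ (equivalently, the smallest k with (A − λI)^k v = 0 for every generalised eigenvector v of λ).

  λ = -4: largest Jordan block has size 3, contributing (x + 4)^3

So m_A(x) = (x + 4)^3 = x^3 + 12*x^2 + 48*x + 64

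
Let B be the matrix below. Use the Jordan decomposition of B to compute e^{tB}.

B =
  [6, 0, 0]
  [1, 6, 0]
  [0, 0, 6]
e^{tB} =
  [exp(6*t), 0, 0]
  [t*exp(6*t), exp(6*t), 0]
  [0, 0, exp(6*t)]

Strategy: write B = P · J · P⁻¹ where J is a Jordan canonical form, so e^{tB} = P · e^{tJ} · P⁻¹, and e^{tJ} can be computed block-by-block.

B has Jordan form
J =
  [6, 1, 0]
  [0, 6, 0]
  [0, 0, 6]
(up to reordering of blocks).

Per-block formulas:
  For a 1×1 block at λ = 6: exp(t · [6]) = [e^(6t)].
  For a 2×2 Jordan block J_2(6): exp(t · J_2(6)) = e^(6t)·(I + t·N), where N is the 2×2 nilpotent shift.

After assembling e^{tJ} and conjugating by P, we get:

e^{tB} =
  [exp(6*t), 0, 0]
  [t*exp(6*t), exp(6*t), 0]
  [0, 0, exp(6*t)]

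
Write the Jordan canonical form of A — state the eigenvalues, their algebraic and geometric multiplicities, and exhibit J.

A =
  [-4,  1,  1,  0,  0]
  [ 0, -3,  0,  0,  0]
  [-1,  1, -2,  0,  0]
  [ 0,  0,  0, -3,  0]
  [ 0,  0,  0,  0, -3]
J_2(-3) ⊕ J_1(-3) ⊕ J_1(-3) ⊕ J_1(-3)

The characteristic polynomial is
  det(x·I − A) = x^5 + 15*x^4 + 90*x^3 + 270*x^2 + 405*x + 243 = (x + 3)^5

Eigenvalues and multiplicities (the geometric multiplicity of λ is n − rank(A − λI), which equals the number of Jordan blocks for λ):
  λ = -3: algebraic multiplicity = 5, geometric multiplicity = 4

Determining the block sizes for each eigenvalue:
  λ = -3: 4 blocks summing to 5 forces exactly one block of size 2 and the rest size 1 → block sizes [2, 1, 1, 1]

Assembling the blocks gives a Jordan form
J =
  [-3,  1,  0,  0,  0]
  [ 0, -3,  0,  0,  0]
  [ 0,  0, -3,  0,  0]
  [ 0,  0,  0, -3,  0]
  [ 0,  0,  0,  0, -3]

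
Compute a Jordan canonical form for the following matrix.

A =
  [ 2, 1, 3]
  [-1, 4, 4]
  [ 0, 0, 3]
J_3(3)

The characteristic polynomial is
  det(x·I − A) = x^3 - 9*x^2 + 27*x - 27 = (x - 3)^3

Eigenvalues and multiplicities (the geometric multiplicity of λ is n − rank(A − λI), which equals the number of Jordan blocks for λ):
  λ = 3: algebraic multiplicity = 3, geometric multiplicity = 1

Determining the block sizes for each eigenvalue:
  λ = 3: one block (gm = 1), so the single block has size am = 3 → block sizes [3]

Assembling the blocks gives a Jordan form
J =
  [3, 1, 0]
  [0, 3, 1]
  [0, 0, 3]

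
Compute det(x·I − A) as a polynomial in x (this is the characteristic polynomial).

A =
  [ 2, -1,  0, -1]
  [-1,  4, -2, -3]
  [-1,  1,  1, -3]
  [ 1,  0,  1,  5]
x^4 - 12*x^3 + 54*x^2 - 108*x + 81

Expanding det(x·I − A) (e.g. by cofactor expansion or by noting that A is similar to its Jordan form J, which has the same characteristic polynomial as A) gives
  χ_A(x) = x^4 - 12*x^3 + 54*x^2 - 108*x + 81
which factors as (x - 3)^4. The eigenvalues (with algebraic multiplicities) are λ = 3 with multiplicity 4.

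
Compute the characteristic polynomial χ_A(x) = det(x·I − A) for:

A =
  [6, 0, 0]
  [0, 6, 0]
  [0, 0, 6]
x^3 - 18*x^2 + 108*x - 216

Expanding det(x·I − A) (e.g. by cofactor expansion or by noting that A is similar to its Jordan form J, which has the same characteristic polynomial as A) gives
  χ_A(x) = x^3 - 18*x^2 + 108*x - 216
which factors as (x - 6)^3. The eigenvalues (with algebraic multiplicities) are λ = 6 with multiplicity 3.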